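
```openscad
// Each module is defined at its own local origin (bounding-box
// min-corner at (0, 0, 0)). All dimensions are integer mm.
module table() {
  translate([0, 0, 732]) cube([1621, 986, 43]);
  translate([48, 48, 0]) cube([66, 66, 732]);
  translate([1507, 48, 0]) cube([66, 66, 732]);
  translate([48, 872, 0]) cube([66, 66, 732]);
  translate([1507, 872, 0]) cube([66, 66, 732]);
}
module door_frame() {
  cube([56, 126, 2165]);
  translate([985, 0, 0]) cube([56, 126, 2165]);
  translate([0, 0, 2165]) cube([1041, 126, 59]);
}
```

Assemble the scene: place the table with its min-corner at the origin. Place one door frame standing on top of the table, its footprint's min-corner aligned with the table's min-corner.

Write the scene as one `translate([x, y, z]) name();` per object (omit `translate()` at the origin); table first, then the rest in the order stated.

table();
translate([0, 0, 775]) door_frame();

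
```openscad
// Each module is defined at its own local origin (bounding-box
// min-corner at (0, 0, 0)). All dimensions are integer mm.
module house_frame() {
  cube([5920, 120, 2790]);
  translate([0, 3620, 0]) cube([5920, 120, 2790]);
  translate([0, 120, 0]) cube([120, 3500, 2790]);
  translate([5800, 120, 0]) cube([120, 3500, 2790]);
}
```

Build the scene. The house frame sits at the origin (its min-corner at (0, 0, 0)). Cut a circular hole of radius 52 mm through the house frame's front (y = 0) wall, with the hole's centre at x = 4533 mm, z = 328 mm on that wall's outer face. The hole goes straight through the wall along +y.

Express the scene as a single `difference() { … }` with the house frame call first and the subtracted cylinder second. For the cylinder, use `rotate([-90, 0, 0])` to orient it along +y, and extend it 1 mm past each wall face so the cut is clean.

difference() {
  house_frame();
  translate([4533, -1, 328]) rotate([-90, 0, 0]) cylinder(h = 122, r = 52);
}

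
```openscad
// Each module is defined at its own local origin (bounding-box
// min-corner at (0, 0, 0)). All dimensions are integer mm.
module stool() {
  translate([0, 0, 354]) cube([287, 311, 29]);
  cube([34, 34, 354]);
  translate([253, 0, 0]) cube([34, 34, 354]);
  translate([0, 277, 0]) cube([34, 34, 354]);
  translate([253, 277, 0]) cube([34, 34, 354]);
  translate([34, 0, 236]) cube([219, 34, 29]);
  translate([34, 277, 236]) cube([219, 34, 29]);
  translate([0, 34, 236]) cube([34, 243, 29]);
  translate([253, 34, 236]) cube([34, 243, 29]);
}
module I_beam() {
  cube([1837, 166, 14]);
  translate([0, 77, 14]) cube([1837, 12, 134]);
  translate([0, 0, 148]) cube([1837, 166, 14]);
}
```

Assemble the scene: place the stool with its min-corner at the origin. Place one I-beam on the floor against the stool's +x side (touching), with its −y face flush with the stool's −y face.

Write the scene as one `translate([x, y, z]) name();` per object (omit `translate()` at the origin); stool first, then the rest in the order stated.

stool();
translate([287, 0, 0]) I_beam();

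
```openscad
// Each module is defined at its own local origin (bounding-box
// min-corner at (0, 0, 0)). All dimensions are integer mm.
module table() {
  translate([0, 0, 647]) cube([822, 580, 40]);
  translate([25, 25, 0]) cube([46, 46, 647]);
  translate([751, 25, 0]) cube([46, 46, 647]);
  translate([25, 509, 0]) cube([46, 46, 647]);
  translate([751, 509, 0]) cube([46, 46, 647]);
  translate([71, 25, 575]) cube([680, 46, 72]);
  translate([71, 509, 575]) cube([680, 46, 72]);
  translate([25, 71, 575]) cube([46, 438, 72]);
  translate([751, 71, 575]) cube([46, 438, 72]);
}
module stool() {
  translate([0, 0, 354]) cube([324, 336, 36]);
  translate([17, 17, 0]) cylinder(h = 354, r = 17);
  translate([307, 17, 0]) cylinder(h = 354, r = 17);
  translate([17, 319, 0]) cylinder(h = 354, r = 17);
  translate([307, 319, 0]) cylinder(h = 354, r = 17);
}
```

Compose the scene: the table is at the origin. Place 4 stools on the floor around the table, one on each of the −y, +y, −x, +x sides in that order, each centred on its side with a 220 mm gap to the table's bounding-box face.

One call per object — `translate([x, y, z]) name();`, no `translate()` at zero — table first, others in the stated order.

table();
translate([249, -556, 0]) stool();
translate([249, 800, 0]) stool();
translate([-544, 122, 0]) stool();
translate([1042, 122, 0]) stool();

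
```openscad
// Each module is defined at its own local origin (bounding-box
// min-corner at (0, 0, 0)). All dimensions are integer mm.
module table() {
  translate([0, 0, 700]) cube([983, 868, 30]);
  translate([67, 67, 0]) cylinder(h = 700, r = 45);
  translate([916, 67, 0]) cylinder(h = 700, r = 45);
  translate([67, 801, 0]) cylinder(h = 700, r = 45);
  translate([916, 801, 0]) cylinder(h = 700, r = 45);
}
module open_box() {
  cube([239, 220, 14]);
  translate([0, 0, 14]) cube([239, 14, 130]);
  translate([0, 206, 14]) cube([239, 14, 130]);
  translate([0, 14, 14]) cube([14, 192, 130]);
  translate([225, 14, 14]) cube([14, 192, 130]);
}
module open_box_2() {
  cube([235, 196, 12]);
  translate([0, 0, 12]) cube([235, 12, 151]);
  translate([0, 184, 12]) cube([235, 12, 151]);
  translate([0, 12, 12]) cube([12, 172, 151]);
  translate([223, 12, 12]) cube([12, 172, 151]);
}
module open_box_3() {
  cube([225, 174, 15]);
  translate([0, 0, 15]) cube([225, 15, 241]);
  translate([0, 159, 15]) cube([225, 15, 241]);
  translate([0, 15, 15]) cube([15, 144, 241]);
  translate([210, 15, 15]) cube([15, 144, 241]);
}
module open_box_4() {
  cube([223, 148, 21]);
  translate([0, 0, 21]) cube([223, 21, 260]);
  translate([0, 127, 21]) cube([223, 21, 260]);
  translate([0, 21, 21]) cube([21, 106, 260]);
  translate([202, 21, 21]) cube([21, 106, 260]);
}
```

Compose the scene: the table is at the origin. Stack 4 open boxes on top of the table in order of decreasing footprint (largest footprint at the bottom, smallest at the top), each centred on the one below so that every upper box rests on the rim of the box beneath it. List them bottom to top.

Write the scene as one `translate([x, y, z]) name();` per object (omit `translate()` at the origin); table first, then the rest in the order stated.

table();
translate([372, 324, 730]) open_box();
translate([374, 336, 874]) open_box_2();
translate([379, 347, 1037]) open_box_3();
translate([380, 360, 1293]) open_box_4();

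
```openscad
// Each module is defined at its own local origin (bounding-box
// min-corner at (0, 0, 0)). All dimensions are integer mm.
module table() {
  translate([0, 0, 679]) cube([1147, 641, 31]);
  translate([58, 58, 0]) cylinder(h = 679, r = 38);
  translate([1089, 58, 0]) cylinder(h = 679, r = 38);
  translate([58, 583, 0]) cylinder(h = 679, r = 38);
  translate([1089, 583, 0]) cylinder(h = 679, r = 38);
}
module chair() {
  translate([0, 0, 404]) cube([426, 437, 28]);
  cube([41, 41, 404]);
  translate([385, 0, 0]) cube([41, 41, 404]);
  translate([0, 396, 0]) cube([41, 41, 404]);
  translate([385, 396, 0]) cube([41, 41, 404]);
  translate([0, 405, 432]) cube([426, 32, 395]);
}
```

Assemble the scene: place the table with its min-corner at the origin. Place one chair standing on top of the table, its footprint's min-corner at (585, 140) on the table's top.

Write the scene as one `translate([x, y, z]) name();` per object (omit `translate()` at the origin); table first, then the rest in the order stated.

table();
translate([585, 140, 710]) chair();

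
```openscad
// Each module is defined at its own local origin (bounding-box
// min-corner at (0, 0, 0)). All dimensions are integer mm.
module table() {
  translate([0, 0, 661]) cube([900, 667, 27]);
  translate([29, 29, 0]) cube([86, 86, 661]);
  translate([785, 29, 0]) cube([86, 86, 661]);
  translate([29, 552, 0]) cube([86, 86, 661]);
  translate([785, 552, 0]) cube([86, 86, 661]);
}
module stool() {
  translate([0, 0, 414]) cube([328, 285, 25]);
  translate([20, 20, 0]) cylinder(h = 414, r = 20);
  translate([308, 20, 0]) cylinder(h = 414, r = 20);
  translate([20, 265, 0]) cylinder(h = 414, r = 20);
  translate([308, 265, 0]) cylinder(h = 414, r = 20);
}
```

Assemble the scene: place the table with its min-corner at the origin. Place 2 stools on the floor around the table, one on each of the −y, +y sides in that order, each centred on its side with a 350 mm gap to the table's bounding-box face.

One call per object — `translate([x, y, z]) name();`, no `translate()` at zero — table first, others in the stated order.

table();
translate([286, -635, 0]) stool();
translate([286, 1017, 0]) stool();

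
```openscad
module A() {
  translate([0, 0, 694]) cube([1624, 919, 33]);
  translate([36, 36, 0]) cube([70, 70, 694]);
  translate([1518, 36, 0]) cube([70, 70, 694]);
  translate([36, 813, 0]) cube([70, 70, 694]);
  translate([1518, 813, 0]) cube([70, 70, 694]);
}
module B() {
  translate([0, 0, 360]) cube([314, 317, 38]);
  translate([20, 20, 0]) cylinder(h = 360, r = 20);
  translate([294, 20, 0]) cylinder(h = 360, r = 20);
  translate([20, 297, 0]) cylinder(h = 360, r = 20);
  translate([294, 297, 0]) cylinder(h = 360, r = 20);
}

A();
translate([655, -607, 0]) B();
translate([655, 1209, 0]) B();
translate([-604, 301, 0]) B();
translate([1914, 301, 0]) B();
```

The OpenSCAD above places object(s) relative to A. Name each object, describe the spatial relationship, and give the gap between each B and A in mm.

A is a table. B is a stool. Four stools sit around the table at the −y, +y, −x, +x sides. The gap between each stool and the table is 290 mm.

Each stool's nearest face is 290 mm from the table's bounding box.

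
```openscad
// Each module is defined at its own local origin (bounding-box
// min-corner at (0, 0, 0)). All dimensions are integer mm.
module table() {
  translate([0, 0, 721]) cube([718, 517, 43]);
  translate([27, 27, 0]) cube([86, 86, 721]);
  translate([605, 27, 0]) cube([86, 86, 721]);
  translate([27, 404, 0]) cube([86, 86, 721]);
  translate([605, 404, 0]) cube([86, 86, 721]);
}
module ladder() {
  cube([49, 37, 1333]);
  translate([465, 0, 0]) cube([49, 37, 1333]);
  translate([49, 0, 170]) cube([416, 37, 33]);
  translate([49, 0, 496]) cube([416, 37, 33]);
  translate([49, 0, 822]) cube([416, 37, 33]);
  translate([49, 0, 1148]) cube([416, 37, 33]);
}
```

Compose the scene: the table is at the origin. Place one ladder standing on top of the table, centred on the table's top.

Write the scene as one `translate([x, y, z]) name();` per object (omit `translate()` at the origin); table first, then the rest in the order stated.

table();
translate([102, 240, 764]) ladder();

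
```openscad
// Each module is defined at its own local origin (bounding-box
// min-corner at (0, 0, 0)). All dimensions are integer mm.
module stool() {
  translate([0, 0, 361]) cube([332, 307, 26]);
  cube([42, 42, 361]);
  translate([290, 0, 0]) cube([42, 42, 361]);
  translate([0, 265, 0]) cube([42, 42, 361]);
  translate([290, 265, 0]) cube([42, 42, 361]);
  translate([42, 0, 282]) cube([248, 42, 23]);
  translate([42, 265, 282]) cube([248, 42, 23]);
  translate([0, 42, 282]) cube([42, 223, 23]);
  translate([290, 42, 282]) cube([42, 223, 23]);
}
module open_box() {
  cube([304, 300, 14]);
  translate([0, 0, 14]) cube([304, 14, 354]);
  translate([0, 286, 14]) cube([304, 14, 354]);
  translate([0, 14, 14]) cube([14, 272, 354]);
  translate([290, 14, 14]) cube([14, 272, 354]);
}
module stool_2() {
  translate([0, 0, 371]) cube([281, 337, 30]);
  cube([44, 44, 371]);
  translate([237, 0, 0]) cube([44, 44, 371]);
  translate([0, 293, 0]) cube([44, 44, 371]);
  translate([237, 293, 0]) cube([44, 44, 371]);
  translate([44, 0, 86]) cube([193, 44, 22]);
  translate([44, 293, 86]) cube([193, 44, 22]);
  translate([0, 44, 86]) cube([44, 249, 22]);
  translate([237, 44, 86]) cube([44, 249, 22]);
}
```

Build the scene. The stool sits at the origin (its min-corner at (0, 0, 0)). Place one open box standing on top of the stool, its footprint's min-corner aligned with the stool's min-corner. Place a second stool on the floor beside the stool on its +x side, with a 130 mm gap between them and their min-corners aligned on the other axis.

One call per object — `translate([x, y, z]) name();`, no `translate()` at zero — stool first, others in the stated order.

stool();
translate([0, 0, 387]) open_box();
translate([462, 0, 0]) stool_2();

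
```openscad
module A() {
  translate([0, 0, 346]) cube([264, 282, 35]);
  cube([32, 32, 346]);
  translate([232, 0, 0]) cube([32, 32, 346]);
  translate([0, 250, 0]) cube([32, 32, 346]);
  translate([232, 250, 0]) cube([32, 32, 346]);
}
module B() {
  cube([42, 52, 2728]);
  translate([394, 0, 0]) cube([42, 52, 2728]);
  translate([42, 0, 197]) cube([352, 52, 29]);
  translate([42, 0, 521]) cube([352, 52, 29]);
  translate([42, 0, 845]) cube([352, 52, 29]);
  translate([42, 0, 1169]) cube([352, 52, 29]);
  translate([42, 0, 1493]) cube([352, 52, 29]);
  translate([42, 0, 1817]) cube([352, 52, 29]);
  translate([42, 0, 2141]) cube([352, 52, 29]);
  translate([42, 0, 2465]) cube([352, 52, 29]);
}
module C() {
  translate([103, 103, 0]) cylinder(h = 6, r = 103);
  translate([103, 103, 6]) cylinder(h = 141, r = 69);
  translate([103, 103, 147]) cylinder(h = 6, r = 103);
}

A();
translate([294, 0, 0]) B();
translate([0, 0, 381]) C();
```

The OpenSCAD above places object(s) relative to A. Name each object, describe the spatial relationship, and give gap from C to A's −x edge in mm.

The spool's min-x is at 0; the stool's min-x is 0; gap = 0 mm.

A is a stool. B is a ladder. C is a spool. The ladder is on the floor beside the stool on its +x side. The spool is on top of the stool. The gap from the spool to the stool's −x edge is 0 mm.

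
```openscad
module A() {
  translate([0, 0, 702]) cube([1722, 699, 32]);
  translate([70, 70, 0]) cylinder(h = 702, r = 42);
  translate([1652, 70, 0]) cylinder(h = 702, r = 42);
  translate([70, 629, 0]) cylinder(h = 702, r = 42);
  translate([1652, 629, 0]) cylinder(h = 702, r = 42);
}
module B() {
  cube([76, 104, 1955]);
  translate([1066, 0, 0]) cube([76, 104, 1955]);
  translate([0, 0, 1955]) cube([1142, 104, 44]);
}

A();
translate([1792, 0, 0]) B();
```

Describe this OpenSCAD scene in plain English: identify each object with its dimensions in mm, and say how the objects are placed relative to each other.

A is a table with a 1722×699 mm rectangular top, 32 mm thick, top surface at z = 734 mm, supported by four round legs of 84 mm diameter, each leg's bounding box inset 28 mm from the nearest pair of top edges, running from the floor.

B is a door frame. The clear opening is 990 mm wide and 1955 mm high. Two 76 mm wide jambs, 104 mm deep, stand either side of the opening from the floor to the top of the opening. A 44 mm thick head sits across the top of both jambs, spanning the full outside width of the frame.

The door frame is on the floor beside the table on its +x side.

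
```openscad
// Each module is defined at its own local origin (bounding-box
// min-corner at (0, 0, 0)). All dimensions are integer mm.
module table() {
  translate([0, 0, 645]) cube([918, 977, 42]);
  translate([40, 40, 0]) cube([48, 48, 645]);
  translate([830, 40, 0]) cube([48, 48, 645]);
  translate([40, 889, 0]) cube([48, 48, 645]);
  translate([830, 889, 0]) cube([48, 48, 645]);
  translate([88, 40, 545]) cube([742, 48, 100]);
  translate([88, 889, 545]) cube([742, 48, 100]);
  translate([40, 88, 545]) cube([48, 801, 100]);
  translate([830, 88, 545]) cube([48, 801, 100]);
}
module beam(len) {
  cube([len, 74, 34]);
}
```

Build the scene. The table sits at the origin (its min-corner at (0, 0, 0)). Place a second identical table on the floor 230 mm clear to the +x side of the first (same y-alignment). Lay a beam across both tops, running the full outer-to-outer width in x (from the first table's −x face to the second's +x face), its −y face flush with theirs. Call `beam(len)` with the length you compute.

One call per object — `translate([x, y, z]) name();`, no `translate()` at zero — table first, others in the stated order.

table();
translate([1148, 0, 0]) table();
translate([0, 0, 687]) beam(2066);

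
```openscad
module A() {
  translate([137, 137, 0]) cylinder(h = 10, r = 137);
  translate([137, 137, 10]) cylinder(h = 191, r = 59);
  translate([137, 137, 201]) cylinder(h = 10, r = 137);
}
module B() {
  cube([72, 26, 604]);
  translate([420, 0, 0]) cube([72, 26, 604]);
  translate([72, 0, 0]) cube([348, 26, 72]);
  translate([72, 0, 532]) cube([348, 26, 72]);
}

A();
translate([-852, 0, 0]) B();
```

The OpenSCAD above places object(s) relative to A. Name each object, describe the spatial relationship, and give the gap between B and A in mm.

A is a spool. B is a picture frame. The picture frame is on the floor beside the spool on its −x side. The gap between the picture frame and the spool is 360 mm.

The picture frame's nearest face is 360 mm from the spool's −x face.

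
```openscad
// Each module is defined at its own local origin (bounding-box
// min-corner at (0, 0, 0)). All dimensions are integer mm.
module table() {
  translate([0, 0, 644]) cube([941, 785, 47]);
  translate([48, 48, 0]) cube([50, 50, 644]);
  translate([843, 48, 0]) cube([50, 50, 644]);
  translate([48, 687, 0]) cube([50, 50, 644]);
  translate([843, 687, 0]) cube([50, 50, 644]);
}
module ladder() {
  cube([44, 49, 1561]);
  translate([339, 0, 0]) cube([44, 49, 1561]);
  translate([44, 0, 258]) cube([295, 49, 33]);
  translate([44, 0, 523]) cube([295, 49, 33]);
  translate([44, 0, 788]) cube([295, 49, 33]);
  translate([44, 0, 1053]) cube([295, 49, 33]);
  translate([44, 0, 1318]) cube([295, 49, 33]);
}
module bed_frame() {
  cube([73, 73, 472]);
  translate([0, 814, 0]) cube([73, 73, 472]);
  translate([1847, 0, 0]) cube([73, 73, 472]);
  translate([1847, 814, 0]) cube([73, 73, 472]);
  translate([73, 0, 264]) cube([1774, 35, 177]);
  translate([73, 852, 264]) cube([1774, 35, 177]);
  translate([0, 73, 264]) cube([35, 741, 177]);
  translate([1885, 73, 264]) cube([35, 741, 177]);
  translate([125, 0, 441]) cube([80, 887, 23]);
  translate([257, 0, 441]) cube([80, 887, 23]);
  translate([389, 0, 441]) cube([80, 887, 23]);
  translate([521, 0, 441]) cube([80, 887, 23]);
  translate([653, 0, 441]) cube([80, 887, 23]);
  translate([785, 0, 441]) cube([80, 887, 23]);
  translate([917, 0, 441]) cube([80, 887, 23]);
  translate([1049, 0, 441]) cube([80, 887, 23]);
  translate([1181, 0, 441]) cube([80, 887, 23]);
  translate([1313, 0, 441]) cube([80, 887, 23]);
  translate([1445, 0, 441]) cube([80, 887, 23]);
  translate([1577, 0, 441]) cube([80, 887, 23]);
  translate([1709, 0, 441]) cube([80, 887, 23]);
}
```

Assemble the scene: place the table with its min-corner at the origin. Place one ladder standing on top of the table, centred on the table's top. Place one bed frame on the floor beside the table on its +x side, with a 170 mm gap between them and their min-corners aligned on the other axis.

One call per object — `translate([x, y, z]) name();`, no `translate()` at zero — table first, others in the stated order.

table();
translate([279, 368, 691]) ladder();
translate([1111, 0, 0]) bed_frame();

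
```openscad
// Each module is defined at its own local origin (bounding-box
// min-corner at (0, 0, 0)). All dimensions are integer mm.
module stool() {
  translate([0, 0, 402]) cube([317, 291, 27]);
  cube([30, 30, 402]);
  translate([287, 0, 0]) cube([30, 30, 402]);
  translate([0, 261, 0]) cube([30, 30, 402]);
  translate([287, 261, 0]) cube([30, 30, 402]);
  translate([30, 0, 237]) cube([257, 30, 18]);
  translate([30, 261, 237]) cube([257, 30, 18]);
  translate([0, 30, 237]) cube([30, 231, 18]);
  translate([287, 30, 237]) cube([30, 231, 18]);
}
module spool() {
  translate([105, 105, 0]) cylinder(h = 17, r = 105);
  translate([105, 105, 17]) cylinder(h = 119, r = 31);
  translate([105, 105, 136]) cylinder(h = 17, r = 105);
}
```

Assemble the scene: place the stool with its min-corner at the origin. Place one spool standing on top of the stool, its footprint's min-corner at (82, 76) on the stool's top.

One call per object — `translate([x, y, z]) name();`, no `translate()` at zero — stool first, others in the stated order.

stool();
translate([82, 76, 429]) spool();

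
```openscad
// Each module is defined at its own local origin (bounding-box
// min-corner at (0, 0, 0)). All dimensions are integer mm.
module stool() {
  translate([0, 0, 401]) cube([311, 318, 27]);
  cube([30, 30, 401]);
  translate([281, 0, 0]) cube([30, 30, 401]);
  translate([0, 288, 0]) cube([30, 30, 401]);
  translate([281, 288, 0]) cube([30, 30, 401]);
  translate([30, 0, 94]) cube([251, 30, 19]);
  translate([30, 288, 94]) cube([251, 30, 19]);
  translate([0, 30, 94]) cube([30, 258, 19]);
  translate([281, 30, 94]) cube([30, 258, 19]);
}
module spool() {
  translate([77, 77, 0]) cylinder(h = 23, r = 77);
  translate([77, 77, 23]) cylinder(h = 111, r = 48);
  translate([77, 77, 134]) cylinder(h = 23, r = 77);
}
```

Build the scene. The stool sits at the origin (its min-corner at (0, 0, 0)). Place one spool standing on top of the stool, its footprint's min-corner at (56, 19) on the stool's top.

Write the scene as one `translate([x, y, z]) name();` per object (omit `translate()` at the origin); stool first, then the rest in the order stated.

stool();
translate([56, 19, 428]) spool();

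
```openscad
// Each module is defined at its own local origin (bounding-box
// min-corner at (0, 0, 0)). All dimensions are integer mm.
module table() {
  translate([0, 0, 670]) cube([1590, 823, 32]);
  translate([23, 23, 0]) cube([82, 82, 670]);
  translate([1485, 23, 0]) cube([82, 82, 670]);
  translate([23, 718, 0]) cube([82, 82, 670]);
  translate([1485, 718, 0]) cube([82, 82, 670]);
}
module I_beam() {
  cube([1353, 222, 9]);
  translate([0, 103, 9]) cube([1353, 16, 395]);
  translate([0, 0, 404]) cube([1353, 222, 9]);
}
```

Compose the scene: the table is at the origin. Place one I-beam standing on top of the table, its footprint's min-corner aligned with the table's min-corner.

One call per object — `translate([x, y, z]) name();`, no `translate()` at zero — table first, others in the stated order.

table();
translate([0, 0, 702]) I_beam();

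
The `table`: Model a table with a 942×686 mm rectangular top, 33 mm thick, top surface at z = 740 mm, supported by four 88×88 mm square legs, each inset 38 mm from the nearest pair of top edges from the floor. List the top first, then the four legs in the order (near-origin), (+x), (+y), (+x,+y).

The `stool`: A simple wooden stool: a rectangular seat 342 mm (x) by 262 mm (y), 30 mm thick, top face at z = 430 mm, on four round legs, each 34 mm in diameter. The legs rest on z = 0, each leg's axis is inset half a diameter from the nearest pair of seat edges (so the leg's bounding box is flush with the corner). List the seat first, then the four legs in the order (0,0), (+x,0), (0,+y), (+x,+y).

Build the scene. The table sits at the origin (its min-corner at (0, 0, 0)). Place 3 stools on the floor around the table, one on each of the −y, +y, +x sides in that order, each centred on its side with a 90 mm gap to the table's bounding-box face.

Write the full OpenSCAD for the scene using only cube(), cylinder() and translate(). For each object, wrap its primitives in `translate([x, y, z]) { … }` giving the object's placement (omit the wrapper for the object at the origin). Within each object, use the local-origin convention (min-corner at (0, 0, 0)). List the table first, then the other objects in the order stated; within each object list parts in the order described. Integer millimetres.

translate([0, 0, 707]) cube([942, 686, 33]);
translate([38, 38, 0]) cube([88, 88, 707]);
translate([816, 38, 0]) cube([88, 88, 707]);
translate([38, 560, 0]) cube([88, 88, 707]);
translate([816, 560, 0]) cube([88, 88, 707]);
translate([300, -352, 0]) {
  translate([0, 0, 400]) cube([342, 262, 30]);
  translate([17, 17, 0]) cylinder(h = 400, r = 17);
  translate([325, 17, 0]) cylinder(h = 400, r = 17);
  translate([17, 245, 0]) cylinder(h = 400, r = 17);
  translate([325, 245, 0]) cylinder(h = 400, r = 17);
}
translate([300, 776, 0]) {
  translate([0, 0, 400]) cube([342, 262, 30]);
  translate([17, 17, 0]) cylinder(h = 400, r = 17);
  translate([325, 17, 0]) cylinder(h = 400, r = 17);
  translate([17, 245, 0]) cylinder(h = 400, r = 17);
  translate([325, 245, 0]) cylinder(h = 400, r = 17);
}
translate([1032, 212, 0]) {
  translate([0, 0, 400]) cube([342, 262, 30]);
  translate([17, 17, 0]) cylinder(h = 400, r = 17);
  translate([325, 17, 0]) cylinder(h = 400, r = 17);
  translate([17, 245, 0]) cylinder(h = 400, r = 17);
  translate([325, 245, 0]) cylinder(h = 400, r = 17);
}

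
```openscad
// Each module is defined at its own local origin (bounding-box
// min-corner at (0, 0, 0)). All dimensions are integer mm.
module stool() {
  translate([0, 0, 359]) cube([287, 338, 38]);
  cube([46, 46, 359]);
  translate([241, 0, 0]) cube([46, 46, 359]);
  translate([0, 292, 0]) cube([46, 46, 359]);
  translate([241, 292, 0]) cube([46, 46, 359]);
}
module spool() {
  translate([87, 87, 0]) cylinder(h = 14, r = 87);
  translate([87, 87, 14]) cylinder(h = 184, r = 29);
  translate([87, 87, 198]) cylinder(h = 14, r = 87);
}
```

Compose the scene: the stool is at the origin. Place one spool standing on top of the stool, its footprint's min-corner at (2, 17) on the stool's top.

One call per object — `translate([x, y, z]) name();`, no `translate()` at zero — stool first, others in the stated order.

stool();
translate([2, 17, 397]) spool();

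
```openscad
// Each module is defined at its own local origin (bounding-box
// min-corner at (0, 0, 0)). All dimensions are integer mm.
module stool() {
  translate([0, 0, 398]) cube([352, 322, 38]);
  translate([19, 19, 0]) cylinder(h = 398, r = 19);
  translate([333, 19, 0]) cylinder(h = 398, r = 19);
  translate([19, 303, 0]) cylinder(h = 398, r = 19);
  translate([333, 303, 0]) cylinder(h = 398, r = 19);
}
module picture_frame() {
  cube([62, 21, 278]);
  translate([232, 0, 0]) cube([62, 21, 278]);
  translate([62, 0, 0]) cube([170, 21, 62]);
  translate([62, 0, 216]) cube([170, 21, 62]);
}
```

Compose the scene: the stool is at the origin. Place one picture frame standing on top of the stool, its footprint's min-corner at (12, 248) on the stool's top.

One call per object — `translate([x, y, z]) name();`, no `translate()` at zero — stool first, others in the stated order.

stool();
translate([12, 248, 436]) picture_frame();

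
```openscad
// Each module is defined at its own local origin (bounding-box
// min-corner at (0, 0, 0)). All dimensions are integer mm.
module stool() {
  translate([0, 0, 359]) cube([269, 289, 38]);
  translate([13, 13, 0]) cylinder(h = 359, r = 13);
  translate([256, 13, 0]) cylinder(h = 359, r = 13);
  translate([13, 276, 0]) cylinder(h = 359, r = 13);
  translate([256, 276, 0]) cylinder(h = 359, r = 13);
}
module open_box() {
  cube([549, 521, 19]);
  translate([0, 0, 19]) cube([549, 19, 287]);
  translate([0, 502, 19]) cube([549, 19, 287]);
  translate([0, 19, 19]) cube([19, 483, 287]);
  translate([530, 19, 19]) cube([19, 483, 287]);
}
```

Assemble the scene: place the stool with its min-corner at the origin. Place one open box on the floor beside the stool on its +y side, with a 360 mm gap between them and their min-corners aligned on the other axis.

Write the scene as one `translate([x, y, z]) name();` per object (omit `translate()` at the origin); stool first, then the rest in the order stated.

stool();
translate([0, 649, 0]) open_box();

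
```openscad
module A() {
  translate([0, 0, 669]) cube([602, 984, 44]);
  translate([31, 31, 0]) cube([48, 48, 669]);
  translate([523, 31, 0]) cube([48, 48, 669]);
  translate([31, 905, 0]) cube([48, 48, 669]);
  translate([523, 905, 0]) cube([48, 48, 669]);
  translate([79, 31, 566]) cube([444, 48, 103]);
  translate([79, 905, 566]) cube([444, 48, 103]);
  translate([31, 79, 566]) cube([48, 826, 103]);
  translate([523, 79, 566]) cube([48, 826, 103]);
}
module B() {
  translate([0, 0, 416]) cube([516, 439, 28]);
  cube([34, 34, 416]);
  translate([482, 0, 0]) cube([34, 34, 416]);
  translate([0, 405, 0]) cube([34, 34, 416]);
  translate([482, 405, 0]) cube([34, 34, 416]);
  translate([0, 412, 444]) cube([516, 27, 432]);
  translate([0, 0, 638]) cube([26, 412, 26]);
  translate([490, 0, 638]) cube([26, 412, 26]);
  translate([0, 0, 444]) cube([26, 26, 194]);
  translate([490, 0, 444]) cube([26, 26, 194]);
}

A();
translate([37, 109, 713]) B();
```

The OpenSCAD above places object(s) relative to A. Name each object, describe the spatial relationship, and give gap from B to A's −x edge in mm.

A is a table. B is a chair. The chair is on top of the table. The gap from the chair to the table's −x edge is 37 mm.

The chair's min-x is at 37; the table's min-x is 0; gap = 37 mm.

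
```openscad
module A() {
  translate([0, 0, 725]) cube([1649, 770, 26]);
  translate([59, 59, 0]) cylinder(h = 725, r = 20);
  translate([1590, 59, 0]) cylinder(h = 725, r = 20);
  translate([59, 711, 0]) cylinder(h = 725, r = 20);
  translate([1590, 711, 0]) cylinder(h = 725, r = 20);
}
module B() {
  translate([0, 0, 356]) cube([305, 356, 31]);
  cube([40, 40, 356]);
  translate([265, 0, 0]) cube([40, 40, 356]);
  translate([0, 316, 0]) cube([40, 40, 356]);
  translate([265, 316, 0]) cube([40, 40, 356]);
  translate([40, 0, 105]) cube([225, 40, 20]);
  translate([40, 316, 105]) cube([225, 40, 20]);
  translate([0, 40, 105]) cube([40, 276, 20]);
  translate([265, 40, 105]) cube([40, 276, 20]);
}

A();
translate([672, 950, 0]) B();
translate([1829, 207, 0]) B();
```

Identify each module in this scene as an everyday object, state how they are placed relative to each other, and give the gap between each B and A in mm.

Each stool's nearest face is 180 mm from the table's bounding box.

A is a table. B is a stool. Two stools sit around the table at the +y, +x sides. The gap between each stool and the table is 180 mm.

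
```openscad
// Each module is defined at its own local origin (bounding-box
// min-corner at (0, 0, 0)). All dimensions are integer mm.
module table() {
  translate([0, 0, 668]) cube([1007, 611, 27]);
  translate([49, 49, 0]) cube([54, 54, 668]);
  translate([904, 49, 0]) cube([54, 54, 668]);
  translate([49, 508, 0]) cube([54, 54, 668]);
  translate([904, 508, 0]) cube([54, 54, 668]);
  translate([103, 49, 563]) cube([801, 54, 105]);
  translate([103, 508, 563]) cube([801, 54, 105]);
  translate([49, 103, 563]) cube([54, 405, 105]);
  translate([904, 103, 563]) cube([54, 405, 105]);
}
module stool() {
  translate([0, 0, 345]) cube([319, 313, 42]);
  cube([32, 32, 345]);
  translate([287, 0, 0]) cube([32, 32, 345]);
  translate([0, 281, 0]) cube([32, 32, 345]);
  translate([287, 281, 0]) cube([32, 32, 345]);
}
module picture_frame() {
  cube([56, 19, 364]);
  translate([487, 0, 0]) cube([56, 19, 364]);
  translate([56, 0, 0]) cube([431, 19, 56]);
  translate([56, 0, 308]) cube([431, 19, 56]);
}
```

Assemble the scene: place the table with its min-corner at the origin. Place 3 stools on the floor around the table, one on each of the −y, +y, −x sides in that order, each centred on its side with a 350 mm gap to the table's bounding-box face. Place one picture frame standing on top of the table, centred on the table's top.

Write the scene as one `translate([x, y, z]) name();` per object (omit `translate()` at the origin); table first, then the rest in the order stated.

table();
translate([344, -663, 0]) stool();
translate([344, 961, 0]) stool();
translate([-669, 149, 0]) stool();
translate([232, 296, 695]) picture_frame();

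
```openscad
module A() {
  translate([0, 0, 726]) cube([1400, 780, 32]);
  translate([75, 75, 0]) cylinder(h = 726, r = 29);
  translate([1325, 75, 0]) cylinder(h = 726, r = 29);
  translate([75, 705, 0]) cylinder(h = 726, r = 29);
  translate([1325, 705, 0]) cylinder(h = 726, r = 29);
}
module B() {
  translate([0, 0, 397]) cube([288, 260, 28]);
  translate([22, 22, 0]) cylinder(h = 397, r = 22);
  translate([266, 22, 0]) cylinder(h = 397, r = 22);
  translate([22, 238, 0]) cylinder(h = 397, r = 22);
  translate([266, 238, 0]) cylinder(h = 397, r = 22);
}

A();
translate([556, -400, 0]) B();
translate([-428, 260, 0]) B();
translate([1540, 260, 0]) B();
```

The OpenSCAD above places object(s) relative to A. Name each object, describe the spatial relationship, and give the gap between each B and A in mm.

Each stool's nearest face is 140 mm from the table's bounding box.

A is a table. B is a stool. Three stools sit around the table at the −y, −x, +x sides. The gap between each stool and the table is 140 mm.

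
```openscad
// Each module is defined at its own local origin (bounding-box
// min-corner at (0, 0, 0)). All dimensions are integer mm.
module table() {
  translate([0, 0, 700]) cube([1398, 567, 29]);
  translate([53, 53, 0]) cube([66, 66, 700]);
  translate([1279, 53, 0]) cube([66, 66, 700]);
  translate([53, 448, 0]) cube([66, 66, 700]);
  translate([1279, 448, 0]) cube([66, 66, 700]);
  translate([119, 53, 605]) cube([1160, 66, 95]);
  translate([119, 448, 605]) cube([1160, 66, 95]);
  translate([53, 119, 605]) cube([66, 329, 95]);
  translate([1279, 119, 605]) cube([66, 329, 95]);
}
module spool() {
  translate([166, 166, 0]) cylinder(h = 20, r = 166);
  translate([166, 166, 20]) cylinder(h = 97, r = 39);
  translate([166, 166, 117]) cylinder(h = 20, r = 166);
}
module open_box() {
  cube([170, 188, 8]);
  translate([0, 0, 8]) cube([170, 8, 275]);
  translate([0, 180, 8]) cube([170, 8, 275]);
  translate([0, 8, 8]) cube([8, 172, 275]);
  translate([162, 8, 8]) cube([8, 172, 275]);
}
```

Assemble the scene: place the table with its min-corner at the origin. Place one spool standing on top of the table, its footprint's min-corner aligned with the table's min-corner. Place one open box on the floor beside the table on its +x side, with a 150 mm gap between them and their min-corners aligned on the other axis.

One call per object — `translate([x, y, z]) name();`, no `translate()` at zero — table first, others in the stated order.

table();
translate([0, 0, 729]) spool();
translate([1548, 0, 0]) open_box();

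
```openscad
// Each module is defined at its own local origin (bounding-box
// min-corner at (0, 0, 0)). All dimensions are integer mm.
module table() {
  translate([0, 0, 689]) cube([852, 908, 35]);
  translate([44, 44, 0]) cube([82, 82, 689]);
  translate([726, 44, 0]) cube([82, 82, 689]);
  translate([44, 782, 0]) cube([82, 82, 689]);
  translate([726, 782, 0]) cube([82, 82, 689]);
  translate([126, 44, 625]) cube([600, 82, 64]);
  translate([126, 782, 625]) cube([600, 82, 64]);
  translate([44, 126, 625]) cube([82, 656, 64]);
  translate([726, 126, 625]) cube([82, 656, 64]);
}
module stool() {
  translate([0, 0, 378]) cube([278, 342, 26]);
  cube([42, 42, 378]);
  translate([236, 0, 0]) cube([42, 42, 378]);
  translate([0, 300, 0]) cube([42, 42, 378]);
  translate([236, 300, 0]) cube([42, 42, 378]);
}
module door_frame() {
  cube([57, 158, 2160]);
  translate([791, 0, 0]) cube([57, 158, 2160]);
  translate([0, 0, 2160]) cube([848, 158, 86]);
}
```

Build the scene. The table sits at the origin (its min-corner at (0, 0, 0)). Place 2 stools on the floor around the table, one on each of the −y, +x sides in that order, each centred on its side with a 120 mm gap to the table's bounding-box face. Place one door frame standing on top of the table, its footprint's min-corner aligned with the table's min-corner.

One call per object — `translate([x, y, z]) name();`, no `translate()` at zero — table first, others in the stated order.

table();
translate([287, -462, 0]) stool();
translate([972, 283, 0]) stool();
translate([0, 0, 724]) door_frame();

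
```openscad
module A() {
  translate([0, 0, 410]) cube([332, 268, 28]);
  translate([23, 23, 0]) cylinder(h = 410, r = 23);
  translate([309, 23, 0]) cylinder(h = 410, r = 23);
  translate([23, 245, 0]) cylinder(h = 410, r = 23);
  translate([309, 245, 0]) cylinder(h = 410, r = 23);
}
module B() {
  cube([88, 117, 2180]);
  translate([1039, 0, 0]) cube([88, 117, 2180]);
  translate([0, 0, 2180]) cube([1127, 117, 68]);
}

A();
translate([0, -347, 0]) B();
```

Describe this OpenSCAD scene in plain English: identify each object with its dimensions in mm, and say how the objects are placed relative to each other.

A is a four-legged stool. The seat is a 332×268×28 mm slab whose top surface is at z = 438 mm; four round legs, each 46 mm in diameter, run from the floor (z = 0) to the underside of the seat, each leg's axis is inset half a diameter from the nearest pair of seat edges (so the leg's bounding box is flush with the corner).

B is a door frame. The clear opening is 951 mm wide and 2180 mm high. Two 88 mm wide jambs, 117 mm deep, stand either side of the opening from the floor to the top of the opening. A 68 mm thick head sits across the top of both jambs, spanning the full outside width of the frame.

The door frame is on the floor beside the stool on its −y side.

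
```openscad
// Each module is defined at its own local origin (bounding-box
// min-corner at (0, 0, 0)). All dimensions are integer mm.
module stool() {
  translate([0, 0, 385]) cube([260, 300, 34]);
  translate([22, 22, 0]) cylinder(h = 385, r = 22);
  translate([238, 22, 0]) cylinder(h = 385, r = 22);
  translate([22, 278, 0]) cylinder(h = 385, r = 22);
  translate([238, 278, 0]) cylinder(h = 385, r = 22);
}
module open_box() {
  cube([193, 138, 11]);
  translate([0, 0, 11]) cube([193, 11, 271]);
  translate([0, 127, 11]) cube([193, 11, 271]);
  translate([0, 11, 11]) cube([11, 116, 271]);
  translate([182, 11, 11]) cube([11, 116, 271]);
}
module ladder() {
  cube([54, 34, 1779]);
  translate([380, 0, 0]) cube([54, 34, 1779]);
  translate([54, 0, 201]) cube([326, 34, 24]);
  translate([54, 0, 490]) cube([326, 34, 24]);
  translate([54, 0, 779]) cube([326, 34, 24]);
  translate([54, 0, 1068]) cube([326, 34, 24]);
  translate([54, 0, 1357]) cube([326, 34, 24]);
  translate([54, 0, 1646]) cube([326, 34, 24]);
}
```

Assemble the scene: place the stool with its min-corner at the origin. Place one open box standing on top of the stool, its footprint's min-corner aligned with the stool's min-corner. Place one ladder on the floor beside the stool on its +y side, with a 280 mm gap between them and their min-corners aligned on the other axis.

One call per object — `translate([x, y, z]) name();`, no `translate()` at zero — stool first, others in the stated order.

stool();
translate([0, 0, 419]) open_box();
translate([0, 580, 0]) ladder();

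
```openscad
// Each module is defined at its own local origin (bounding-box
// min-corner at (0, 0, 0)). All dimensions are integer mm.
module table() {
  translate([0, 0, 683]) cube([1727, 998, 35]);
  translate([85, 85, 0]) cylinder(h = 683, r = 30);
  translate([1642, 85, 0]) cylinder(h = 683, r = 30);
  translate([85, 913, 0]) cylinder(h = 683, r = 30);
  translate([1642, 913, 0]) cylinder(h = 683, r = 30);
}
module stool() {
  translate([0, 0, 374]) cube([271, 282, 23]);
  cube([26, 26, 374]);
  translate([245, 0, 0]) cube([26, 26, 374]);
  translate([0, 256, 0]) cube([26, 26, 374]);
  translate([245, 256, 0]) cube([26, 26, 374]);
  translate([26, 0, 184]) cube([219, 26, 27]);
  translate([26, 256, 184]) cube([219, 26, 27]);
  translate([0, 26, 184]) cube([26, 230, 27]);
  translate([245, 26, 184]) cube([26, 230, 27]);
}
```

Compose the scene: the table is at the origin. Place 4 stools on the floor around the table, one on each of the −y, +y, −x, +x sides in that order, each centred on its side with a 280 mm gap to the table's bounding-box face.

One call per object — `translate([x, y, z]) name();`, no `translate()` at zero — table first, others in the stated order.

table();
translate([728, -562, 0]) stool();
translate([728, 1278, 0]) stool();
translate([-551, 358, 0]) stool();
translate([2007, 358, 0]) stool();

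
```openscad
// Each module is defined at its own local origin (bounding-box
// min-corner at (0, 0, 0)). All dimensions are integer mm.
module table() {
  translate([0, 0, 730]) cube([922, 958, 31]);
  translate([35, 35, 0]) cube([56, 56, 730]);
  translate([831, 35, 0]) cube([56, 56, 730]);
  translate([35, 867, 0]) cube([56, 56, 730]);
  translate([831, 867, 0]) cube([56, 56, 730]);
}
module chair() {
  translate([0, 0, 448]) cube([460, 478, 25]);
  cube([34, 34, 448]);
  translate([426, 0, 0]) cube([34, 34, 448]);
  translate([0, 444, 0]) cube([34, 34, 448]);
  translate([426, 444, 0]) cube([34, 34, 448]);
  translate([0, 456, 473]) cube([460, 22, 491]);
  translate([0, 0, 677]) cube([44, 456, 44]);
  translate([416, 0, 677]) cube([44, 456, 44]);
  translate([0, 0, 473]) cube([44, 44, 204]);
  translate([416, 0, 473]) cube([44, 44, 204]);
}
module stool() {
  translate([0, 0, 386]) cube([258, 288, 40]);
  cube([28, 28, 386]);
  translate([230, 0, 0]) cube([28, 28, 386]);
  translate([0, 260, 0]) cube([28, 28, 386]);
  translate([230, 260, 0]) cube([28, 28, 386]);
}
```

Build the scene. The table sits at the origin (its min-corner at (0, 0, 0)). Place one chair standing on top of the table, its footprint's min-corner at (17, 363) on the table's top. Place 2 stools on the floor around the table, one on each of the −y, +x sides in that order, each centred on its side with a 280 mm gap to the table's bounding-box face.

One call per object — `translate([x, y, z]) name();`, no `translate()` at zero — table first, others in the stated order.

table();
translate([17, 363, 761]) chair();
translate([332, -568, 0]) stool();
translate([1202, 335, 0]) stool();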